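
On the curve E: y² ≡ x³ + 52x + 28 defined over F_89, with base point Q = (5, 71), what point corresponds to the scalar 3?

Repeated addition: build up to 3Q.
2Q: tangent at (5, 71): λ = (3·5² + 52)/(2·71) ≡ 38/53. 53⁻¹ ≡ 42 (mod 89), so λ ≡ 38·42 ≡ 83.
  x = λ² - 5 - 5 = 6889 - 10 ≡ 26; y = λ·(5 - 26) - 71 ≡ 55. → (26, 55)
3Q: (26, 55) + (5, 71). λ = (71 - 55)/(5 - 26) ≡ 16/68 mod 89. 68⁻¹ ≡ 72 (mod 89), so λ ≡ 84.
  x = λ² - 26 - 5 = 7056 - 31 ≡ 83; y = λ·(26 - 83) - 55 ≡ 52. → (83, 52)

(83, 52)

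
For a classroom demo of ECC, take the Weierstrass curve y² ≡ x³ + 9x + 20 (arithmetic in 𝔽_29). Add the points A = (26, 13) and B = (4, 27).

(3, 4)

(26, 13) + (4, 27). λ = (27 - 13)/(4 - 26) ≡ 14/7 mod 29. 7⁻¹ ≡ 25 (mod 29) since 7·25 = 175 ≡ 1, so λ ≡ 2.
  x = λ² - 26 - 4 = 4 - 30 ≡ 3; y = λ·(26 - 3) - 13 ≡ 4. → (3, 4)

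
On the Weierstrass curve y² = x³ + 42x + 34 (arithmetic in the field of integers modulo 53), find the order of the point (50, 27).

2P: tangent at (50, 27): λ = (3·50² + 42)/(2·27) ≡ 16/1. 1⁻¹ ≡ 1 (mod 53), so λ ≡ 16·1 ≡ 16.
  x = λ² - 50 - 50 = 256 - 100 ≡ 50; y = λ·(50 - 50) - 27 ≡ 26. → (50, 26)
3P: (50, 26) + (50, 27): same x and y₁ ≡ -y₂, so the sum is O.
3P = O, so the order is 3.

3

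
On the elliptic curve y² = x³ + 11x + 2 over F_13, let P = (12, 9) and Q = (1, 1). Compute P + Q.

(3, 7)

(12, 9) + (1, 1). λ = (1 - 9)/(1 - 12) ≡ 5/2 mod 13. 2⁻¹ ≡ 7 (mod 13), so λ ≡ 9.
  x = λ² - 12 - 1 = 81 - 13 ≡ 3; y = λ·(12 - 3) - 9 ≡ 7. → (3, 7)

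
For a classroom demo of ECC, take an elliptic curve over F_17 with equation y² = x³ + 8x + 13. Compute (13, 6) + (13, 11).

The two points share x = 13 and their y-coordinates satisfy 6 + 11 ≡ 0 (mod 17), so they are inverses. Their sum is the point at infinity.

O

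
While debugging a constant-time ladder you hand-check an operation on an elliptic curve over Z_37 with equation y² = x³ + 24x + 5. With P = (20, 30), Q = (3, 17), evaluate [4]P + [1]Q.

(1, 17)

First 4P:
Repeated addition: build up to 4P.
2P: tangent at (20, 30): λ = (3·20² + 24)/(2·30) ≡ 3/23. 23⁻¹ ≡ 29 (mod 37), so λ ≡ 3·29 ≡ 13.
  x = λ² - 20 - 20 = 169 - 40 ≡ 18; y = λ·(20 - 18) - 30 ≡ 33. → (18, 33)
3P: (18, 33) + (20, 30). λ = (30 - 33)/(20 - 18) ≡ 34/2 mod 37. 2⁻¹ ≡ 19 (mod 37), so λ ≡ 17.
  x = λ² - 18 - 20 = 289 - 38 ≡ 29; y = λ·(18 - 29) - 33 ≡ 2. → (29, 2)
4P: (29, 2) + (20, 30). λ = (30 - 2)/(20 - 29) ≡ 28/28 mod 37. 28⁻¹ ≡ 4 (mod 37) since 28·4 = 112 ≡ 1, so λ ≡ 1.
  x = λ² - 29 - 20 = 1 - 49 ≡ 26; y = λ·(29 - 26) - 2 ≡ 1. → (26, 1)
4P = (26, 1).
Finally 4P + Q:
(26, 1) + (3, 17). λ = (17 - 1)/(3 - 26) ≡ 16/14 mod 37. 14⁻¹ ≡ 8 (mod 37), so λ ≡ 17.
  x = λ² - 26 - 3 = 289 - 29 ≡ 1; y = λ·(26 - 1) - 1 ≡ 17. → (1, 17)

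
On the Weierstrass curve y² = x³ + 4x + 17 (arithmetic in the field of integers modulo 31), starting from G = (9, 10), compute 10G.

Double-and-add on 10 = (1010)₂. Start with G = (9, 10) for the leading 1-bit.
double: tangent at (9, 10): λ = (3·9² + 4)/(2·10) ≡ 30/20. 20⁻¹ ≡ 14 (mod 31), so λ ≡ 30·14 ≡ 17.
  x = λ² - 9 - 9 = 289 - 18 ≡ 23; y = λ·(9 - 23) - 10 ≡ 0. → (23, 0)
double: (23, 0) + (23, 0): same x and y₁ ≡ -y₂, so the sum is 𝒪.
add G: 𝒪 + (9, 10) = (9, 10) (identity).
double: tangent at (9, 10): λ = (3·9² + 4)/(2·10) ≡ 30/20. 20⁻¹ ≡ 14 (mod 31), so λ ≡ 30·14 ≡ 17.
  x = λ² - 9 - 9 = 289 - 18 ≡ 23; y = λ·(9 - 23) - 10 ≡ 0. → (23, 0)

(23, 0)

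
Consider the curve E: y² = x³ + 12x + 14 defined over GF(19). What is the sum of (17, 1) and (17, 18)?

The two points share x = 17 and their y-coordinates satisfy 1 + 18 ≡ 0 (mod 19), so they are inverses. Their sum is O.

O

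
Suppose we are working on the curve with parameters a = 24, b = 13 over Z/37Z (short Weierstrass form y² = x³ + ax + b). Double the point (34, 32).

tangent at (34, 32): λ = (3·34² + 24)/(2·32) ≡ 14/27. 27⁻¹ ≡ 11 (mod 37), so λ ≡ 14·11 ≡ 6.
  x = λ² - 34 - 34 = 36 - 68 ≡ 5; y = λ·(34 - 5) - 32 ≡ 31. → (5, 31)

(5, 31)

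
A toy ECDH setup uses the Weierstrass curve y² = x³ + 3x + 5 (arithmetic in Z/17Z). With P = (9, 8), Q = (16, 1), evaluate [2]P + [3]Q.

(5, 14)

First 2P:
Repeated addition: build up to 2P.
2P: tangent at (9, 8): λ = (3·9² + 3)/(2·8) ≡ 8/16. 16⁻¹ ≡ 16 (mod 17), so λ ≡ 8·16 ≡ 9.
  x = λ² - 9 - 9 = 81 - 18 ≡ 12; y = λ·(9 - 12) - 8 ≡ 16. → (12, 16)
2P = (12, 16).
Next 3Q:
Repeated addition: build up to 3Q.
2Q: tangent at (16, 1): λ = (3·16² + 3)/(2·1) ≡ 6/2. 2⁻¹ ≡ 9 (mod 17), so λ ≡ 6·9 ≡ 3.
  x = λ² - 16 - 16 = 9 - 32 ≡ 11; y = λ·(16 - 11) - 1 ≡ 14. → (11, 14)
3Q: (11, 14) + (16, 1). λ = (1 - 14)/(16 - 11) ≡ 4/5 mod 17. 5⁻¹ ≡ 7 (mod 17), so λ ≡ 11.
  x = λ² - 11 - 16 = 121 - 27 ≡ 9; y = λ·(11 - 9) - 14 ≡ 8. → (9, 8)
3Q = (9, 8).
Finally 2P + 3Q:
(12, 16) + (9, 8). λ = (8 - 16)/(9 - 12) ≡ 9/14 mod 17. 14⁻¹ ≡ 11 (mod 17) since 14·11 = 154 ≡ 1, so λ ≡ 14.
  x = λ² - 12 - 9 = 196 - 21 ≡ 5; y = λ·(12 - 5) - 16 ≡ 14. → (5, 14)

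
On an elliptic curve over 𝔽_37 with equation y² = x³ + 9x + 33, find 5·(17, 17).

(21, 23)

Write G = (17, 17).
Double-and-add on 5 = (101)₂. Start with G = (17, 17) for the leading 1-bit.
double: tangent at (17, 17): λ = (3·17² + 9)/(2·17) ≡ 25/34. 34⁻¹ ≡ 12 (mod 37) since 34·12 = 408 ≡ 1, so λ ≡ 25·12 ≡ 4.
  x = λ² - 17 - 17 = 16 - 34 ≡ 19; y = λ·(17 - 19) - 17 ≡ 12. → (19, 12)
double: tangent at (19, 12): λ = (3·19² + 9)/(2·12) ≡ 19/24. 24⁻¹ ≡ 17 (mod 37), so λ ≡ 19·17 ≡ 27.
  x = λ² - 19 - 19 = 729 - 38 ≡ 25; y = λ·(19 - 25) - 12 ≡ 11. → (25, 11)
add G: (25, 11) + (17, 17). λ = (17 - 11)/(17 - 25) ≡ 6/29 mod 37. 29⁻¹ ≡ 23 (mod 37) since 29·23 = 667 ≡ 1, so λ ≡ 27.
  x = λ² - 25 - 17 = 729 - 42 ≡ 21; y = λ·(25 - 21) - 11 ≡ 23. → (21, 23)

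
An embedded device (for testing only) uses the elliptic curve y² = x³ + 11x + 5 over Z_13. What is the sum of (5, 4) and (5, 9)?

O

The two points share x = 5 and their y-coordinates satisfy 4 + 9 ≡ 0 (mod 13), so they are inverses. Their sum is O.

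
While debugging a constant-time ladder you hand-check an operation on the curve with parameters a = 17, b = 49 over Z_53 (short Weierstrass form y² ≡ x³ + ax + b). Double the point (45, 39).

tangent at (45, 39): λ = (3·45² + 17)/(2·39) ≡ 50/25. 25⁻¹ ≡ 17 (mod 53), so λ ≡ 50·17 ≡ 2.
  x = λ² - 45 - 45 = 4 - 90 ≡ 20; y = λ·(45 - 20) - 39 ≡ 11. → (20, 11)

(20, 11)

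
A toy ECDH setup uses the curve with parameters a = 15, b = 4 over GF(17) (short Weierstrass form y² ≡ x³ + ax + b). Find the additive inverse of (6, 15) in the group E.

(6, 2)

-(6, 15) = (6, -15 mod 17) = (6, 2).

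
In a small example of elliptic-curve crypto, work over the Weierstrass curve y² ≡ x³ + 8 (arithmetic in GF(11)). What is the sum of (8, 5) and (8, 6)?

O

The two points share x = 8 and their y-coordinates satisfy 5 + 6 ≡ 0 (mod 11), so they are inverses. Their sum is O.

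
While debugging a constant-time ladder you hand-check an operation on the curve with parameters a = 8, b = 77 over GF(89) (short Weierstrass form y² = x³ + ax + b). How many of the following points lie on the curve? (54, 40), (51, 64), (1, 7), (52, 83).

2

(54, 40): 40² ≡ 87, rhs ≡ 87 → on.
(51, 64): 64² ≡ 2, rhs ≡ 81 → off.
(1, 7): 7² ≡ 49, rhs ≡ 86 → off.
(52, 83): 83² ≡ 36, rhs ≡ 36 → on.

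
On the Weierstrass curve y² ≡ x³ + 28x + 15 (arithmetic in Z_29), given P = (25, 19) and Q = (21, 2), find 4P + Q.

(6, 14)

First 4P:
Repeated addition: build up to 4P.
2P: tangent at (25, 19): λ = (3·25² + 28)/(2·19) ≡ 18/9. 9⁻¹ ≡ 13 (mod 29), so λ ≡ 18·13 ≡ 2.
  x = λ² - 25 - 25 = 4 - 50 ≡ 12; y = λ·(25 - 12) - 19 ≡ 7. → (12, 7)
3P: (12, 7) + (25, 19). λ = (19 - 7)/(25 - 12) ≡ 12/13 mod 29. 13⁻¹ ≡ 9 (mod 29) since 13·9 = 117 ≡ 1, so λ ≡ 21.
  x = λ² - 12 - 25 = 441 - 37 ≡ 27; y = λ·(12 - 27) - 7 ≡ 26. → (27, 26)
4P: (27, 26) + (25, 19). λ = (19 - 26)/(25 - 27) ≡ 22/27 mod 29. 27⁻¹ ≡ 14 (mod 29) since 27·14 = 378 ≡ 1, so λ ≡ 18.
  x = λ² - 27 - 25 = 324 - 52 ≡ 11; y = λ·(27 - 11) - 26 ≡ 1. → (11, 1)
4P = (11, 1).
Finally 4P + Q:
(11, 1) + (21, 2). λ = (2 - 1)/(21 - 11) ≡ 1/10 mod 29. 10⁻¹ ≡ 3 (mod 29), so λ ≡ 3.
  x = λ² - 11 - 21 = 9 - 32 ≡ 6; y = λ·(11 - 6) - 1 ≡ 14. → (6, 14)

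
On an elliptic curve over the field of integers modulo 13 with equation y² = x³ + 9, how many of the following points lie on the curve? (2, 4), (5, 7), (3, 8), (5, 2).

1

(2, 4): 4² ≡ 3, rhs ≡ 4 → off.
(5, 7): 7² ≡ 10, rhs ≡ 4 → off.
(3, 8): 8² ≡ 12, rhs ≡ 10 → off.
(5, 2): 2² ≡ 4, rhs ≡ 4 → on.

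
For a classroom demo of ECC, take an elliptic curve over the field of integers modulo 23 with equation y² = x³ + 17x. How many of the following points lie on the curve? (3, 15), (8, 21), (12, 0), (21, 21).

3

(3, 15): 15² ≡ 18, rhs ≡ 9 → off.
(8, 21): 21² ≡ 4, rhs ≡ 4 → on.
(12, 0): 0² ≡ 0, rhs ≡ 0 → on.
(21, 21): 21² ≡ 4, rhs ≡ 4 → on.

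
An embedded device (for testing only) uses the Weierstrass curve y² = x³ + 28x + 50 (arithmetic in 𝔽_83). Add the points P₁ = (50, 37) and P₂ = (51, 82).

(50, 37) + (51, 82). λ = (82 - 37)/(51 - 50) ≡ 45/1 mod 83. 1⁻¹ ≡ 1 (mod 83) since 1·1 = 1 ≡ 1, so λ ≡ 45.
  x = λ² - 50 - 51 = 2025 - 101 ≡ 15; y = λ·(50 - 15) - 37 ≡ 44. → (15, 44)

(15, 44)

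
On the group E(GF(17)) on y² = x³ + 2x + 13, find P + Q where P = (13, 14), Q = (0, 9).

(13, 14) + (0, 9). λ = (9 - 14)/(0 - 13) ≡ 12/4 mod 17. 4⁻¹ ≡ 13 (mod 17), so λ ≡ 3.
  x = λ² - 13 - 0 = 9 - 13 ≡ 13; y = λ·(13 - 13) - 14 ≡ 3. → (13, 3)

(13, 3)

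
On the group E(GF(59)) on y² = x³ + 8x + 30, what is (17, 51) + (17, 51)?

(30, 22)

tangent at (17, 51): λ = (3·17² + 8)/(2·51) ≡ 49/43. 43⁻¹ ≡ 11 (mod 59), so λ ≡ 49·11 ≡ 8.
  x = λ² - 17 - 17 = 64 - 34 ≡ 30; y = λ·(17 - 30) - 51 ≡ 22. → (30, 22)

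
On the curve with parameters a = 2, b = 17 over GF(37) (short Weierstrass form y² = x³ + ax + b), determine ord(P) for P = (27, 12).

2P: tangent at (27, 12): λ = (3·27² + 2)/(2·12) ≡ 6/24. 24⁻¹ ≡ 17 (mod 37), so λ ≡ 6·17 ≡ 28.
  x = λ² - 27 - 27 = 784 - 54 ≡ 27; y = λ·(27 - 27) - 12 ≡ 25. → (27, 25)
3P: (27, 25) + (27, 12): same x and y₁ ≡ -y₂, so the sum is O.
3P = O, so the order is 3.

3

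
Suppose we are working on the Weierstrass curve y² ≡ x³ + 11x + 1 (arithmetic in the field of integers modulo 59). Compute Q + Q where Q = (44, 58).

(33, 4)

tangent at (44, 58): λ = (3·44² + 11)/(2·58) ≡ 37/57. 57⁻¹ ≡ 29 (mod 59), so λ ≡ 37·29 ≡ 11.
  x = λ² - 44 - 44 = 121 - 88 ≡ 33; y = λ·(44 - 33) - 58 ≡ 4. → (33, 4)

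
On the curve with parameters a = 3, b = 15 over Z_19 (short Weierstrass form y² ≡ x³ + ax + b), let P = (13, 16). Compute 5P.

Double-and-add on 5 = (101)₂. Start with P = (13, 16) for the leading 1-bit.
double: tangent at (13, 16): λ = (3·13² + 3)/(2·16) ≡ 16/13. 13⁻¹ ≡ 3 (mod 19) since 13·3 = 39 ≡ 1, so λ ≡ 16·3 ≡ 10.
  x = λ² - 13 - 13 = 100 - 26 ≡ 17; y = λ·(13 - 17) - 16 ≡ 1. → (17, 1)
double: tangent at (17, 1): λ = (3·17² + 3)/(2·1) ≡ 15/2. 2⁻¹ ≡ 10 (mod 19) since 2·10 = 20 ≡ 1, so λ ≡ 15·10 ≡ 17.
  x = λ² - 17 - 17 = 289 - 34 ≡ 8; y = λ·(17 - 8) - 1 ≡ 0. → (8, 0)
add P: (8, 0) + (13, 16). λ = (16 - 0)/(13 - 8) ≡ 16/5 mod 19. 5⁻¹ ≡ 4 (mod 19), so λ ≡ 7.
  x = λ² - 8 - 13 = 49 - 21 ≡ 9; y = λ·(8 - 9) - 0 ≡ 12. → (9, 12)

(9, 12)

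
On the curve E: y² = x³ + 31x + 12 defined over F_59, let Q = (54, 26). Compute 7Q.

(9, 28)

Double-and-add on 7 = (111)₂. Start with Q = (54, 26) for the leading 1-bit.
double: tangent at (54, 26): λ = (3·54² + 31)/(2·26) ≡ 47/52. 52⁻¹ ≡ 42 (mod 59), so λ ≡ 47·42 ≡ 27.
  x = λ² - 54 - 54 = 729 - 108 ≡ 31; y = λ·(54 - 31) - 26 ≡ 5. → (31, 5)
add Q: (31, 5) + (54, 26). λ = (26 - 5)/(54 - 31) ≡ 21/23 mod 59. 23⁻¹ ≡ 18 (mod 59) since 23·18 = 414 ≡ 1, so λ ≡ 24.
  x = λ² - 31 - 54 = 576 - 85 ≡ 19; y = λ·(31 - 19) - 5 ≡ 47. → (19, 47)
double: tangent at (19, 47): λ = (3·19² + 31)/(2·47) ≡ 52/35. 35⁻¹ ≡ 27 (mod 59) since 35·27 = 945 ≡ 1, so λ ≡ 52·27 ≡ 47.
  x = λ² - 19 - 19 = 2209 - 38 ≡ 47; y = λ·(19 - 47) - 47 ≡ 53. → (47, 53)
add Q: (47, 53) + (54, 26). λ = (26 - 53)/(54 - 47) ≡ 32/7 mod 59. 7⁻¹ ≡ 17 (mod 59), so λ ≡ 13.
  x = λ² - 47 - 54 = 169 - 101 ≡ 9; y = λ·(47 - 9) - 53 ≡ 28. → (9, 28)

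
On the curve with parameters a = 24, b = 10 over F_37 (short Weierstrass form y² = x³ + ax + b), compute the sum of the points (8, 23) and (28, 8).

(27, 19)

(8, 23) + (28, 8). λ = (8 - 23)/(28 - 8) ≡ 22/20 mod 37. 20⁻¹ ≡ 13 (mod 37), so λ ≡ 27.
  x = λ² - 8 - 28 = 729 - 36 ≡ 27; y = λ·(8 - 27) - 23 ≡ 19. → (27, 19)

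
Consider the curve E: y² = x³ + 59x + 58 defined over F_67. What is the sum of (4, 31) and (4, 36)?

O

The two points share x = 4 and their y-coordinates satisfy 31 + 36 ≡ 0 (mod 67), so they are inverses. Their sum is O.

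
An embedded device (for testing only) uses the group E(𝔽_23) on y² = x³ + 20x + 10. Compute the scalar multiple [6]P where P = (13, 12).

(2, 14)

Repeated addition: build up to 6P.
2P: tangent at (13, 12): λ = (3·13² + 20)/(2·12) ≡ 21/1. 1⁻¹ ≡ 1 (mod 23), so λ ≡ 21·1 ≡ 21.
  x = λ² - 13 - 13 = 441 - 26 ≡ 1; y = λ·(13 - 1) - 12 ≡ 10. → (1, 10)
3P: (1, 10) + (13, 12). λ = (12 - 10)/(13 - 1) ≡ 2/12 mod 23. 12⁻¹ ≡ 2 (mod 23) since 12·2 = 24 ≡ 1, so λ ≡ 4.
  x = λ² - 1 - 13 = 16 - 14 ≡ 2; y = λ·(1 - 2) - 10 ≡ 9. → (2, 9)
4P: (2, 9) + (13, 12). λ = (12 - 9)/(13 - 2) ≡ 3/11 mod 23. 11⁻¹ ≡ 21 (mod 23), so λ ≡ 17.
  x = λ² - 2 - 13 = 289 - 15 ≡ 21; y = λ·(2 - 21) - 9 ≡ 13. → (21, 13)
5P: (21, 13) + (13, 12). λ = (12 - 13)/(13 - 21) ≡ 22/15 mod 23. 15⁻¹ ≡ 20 (mod 23) since 15·20 = 300 ≡ 1, so λ ≡ 3.
  x = λ² - 21 - 13 = 9 - 34 ≡ 21; y = λ·(21 - 21) - 13 ≡ 10. → (21, 10)
6P: (21, 10) + (13, 12). λ = (12 - 10)/(13 - 21) ≡ 2/15 mod 23. 15⁻¹ ≡ 20 (mod 23) since 15·20 = 300 ≡ 1, so λ ≡ 17.
  x = λ² - 21 - 13 = 289 - 34 ≡ 2; y = λ·(21 - 2) - 10 ≡ 14. → (2, 14)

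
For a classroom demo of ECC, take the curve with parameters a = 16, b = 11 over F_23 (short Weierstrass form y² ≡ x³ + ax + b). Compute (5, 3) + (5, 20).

O

The two points share x = 5 and their y-coordinates satisfy 3 + 20 ≡ 0 (mod 23), so they are inverses. Their sum is 𝒪.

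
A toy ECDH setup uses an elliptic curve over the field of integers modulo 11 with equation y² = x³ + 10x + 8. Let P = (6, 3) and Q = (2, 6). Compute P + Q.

(6, 3) + (2, 6). λ = (6 - 3)/(2 - 6) ≡ 3/7 mod 11. 7⁻¹ ≡ 8 (mod 11) since 7·8 = 56 ≡ 1, so λ ≡ 2.
  x = λ² - 6 - 2 = 4 - 8 ≡ 7; y = λ·(6 - 7) - 3 ≡ 6. → (7, 6)

(7, 6)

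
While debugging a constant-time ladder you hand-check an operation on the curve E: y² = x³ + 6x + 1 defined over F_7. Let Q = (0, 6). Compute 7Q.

Double-and-add on 7 = (111)₂. Start with Q = (0, 6) for the leading 1-bit.
double: tangent at (0, 6): λ = (3·0² + 6)/(2·6) ≡ 6/5. 5⁻¹ ≡ 3 (mod 7), so λ ≡ 6·3 ≡ 4.
  x = λ² - 0 - 0 = 16 - 0 ≡ 2; y = λ·(0 - 2) - 6 ≡ 0. → (2, 0)
add Q: (2, 0) + (0, 6). λ = (6 - 0)/(0 - 2) ≡ 6/5 mod 7. 5⁻¹ ≡ 3 (mod 7) since 5·3 = 15 ≡ 1, so λ ≡ 4.
  x = λ² - 2 - 0 = 16 - 2 ≡ 0; y = λ·(2 - 0) - 0 ≡ 1. → (0, 1)
double: tangent at (0, 1): λ = (3·0² + 6)/(2·1) ≡ 6/2. 2⁻¹ ≡ 4 (mod 7), so λ ≡ 6·4 ≡ 3.
  x = λ² - 0 - 0 = 9 - 0 ≡ 2; y = λ·(0 - 2) - 1 ≡ 0. → (2, 0)
add Q: (2, 0) + (0, 6). λ = (6 - 0)/(0 - 2) ≡ 6/5 mod 7. 5⁻¹ ≡ 3 (mod 7), so λ ≡ 4.
  x = λ² - 2 - 0 = 16 - 2 ≡ 0; y = λ·(2 - 0) - 0 ≡ 1. → (0, 1)

(0, 1)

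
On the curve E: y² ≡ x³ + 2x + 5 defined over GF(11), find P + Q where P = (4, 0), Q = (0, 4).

(8, 4)

(4, 0) + (0, 4). λ = (4 - 0)/(0 - 4) ≡ 4/7 mod 11. 7⁻¹ ≡ 8 (mod 11), so λ ≡ 10.
  x = λ² - 4 - 0 = 100 - 4 ≡ 8; y = λ·(4 - 8) - 0 ≡ 4. → (8, 4)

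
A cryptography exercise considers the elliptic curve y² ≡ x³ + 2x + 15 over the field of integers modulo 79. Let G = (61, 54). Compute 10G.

Double-and-add on 10 = (1010)₂. Start with G = (61, 54) for the leading 1-bit.
double: tangent at (61, 54): λ = (3·61² + 2)/(2·54) ≡ 26/29. 29⁻¹ ≡ 30 (mod 79) since 29·30 = 870 ≡ 1, so λ ≡ 26·30 ≡ 69.
  x = λ² - 61 - 61 = 4761 - 122 ≡ 57; y = λ·(61 - 57) - 54 ≡ 64. → (57, 64)
double: tangent at (57, 64): λ = (3·57² + 2)/(2·64) ≡ 32/49. 49⁻¹ ≡ 50 (mod 79), so λ ≡ 32·50 ≡ 20.
  x = λ² - 57 - 57 = 400 - 114 ≡ 49; y = λ·(57 - 49) - 64 ≡ 17. → (49, 17)
add G: (49, 17) + (61, 54). λ = (54 - 17)/(61 - 49) ≡ 37/12 mod 79. 12⁻¹ ≡ 33 (mod 79), so λ ≡ 36.
  x = λ² - 49 - 61 = 1296 - 110 ≡ 1; y = λ·(49 - 1) - 17 ≡ 52. → (1, 52)
double: tangent at (1, 52): λ = (3·1² + 2)/(2·52) ≡ 5/25. 25⁻¹ ≡ 19 (mod 79), so λ ≡ 5·19 ≡ 16.
  x = λ² - 1 - 1 = 256 - 2 ≡ 17; y = λ·(1 - 17) - 52 ≡ 8. → (17, 8)

(17, 8)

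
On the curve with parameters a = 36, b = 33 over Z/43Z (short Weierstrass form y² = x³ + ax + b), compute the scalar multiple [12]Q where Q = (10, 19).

(29, 28)

Double-and-add on 12 = (1100)₂. Start with Q = (10, 19) for the leading 1-bit.
double: tangent at (10, 19): λ = (3·10² + 36)/(2·19) ≡ 35/38. 38⁻¹ ≡ 17 (mod 43), so λ ≡ 35·17 ≡ 36.
  x = λ² - 10 - 10 = 1296 - 20 ≡ 29; y = λ·(10 - 29) - 19 ≡ 28. → (29, 28)
add Q: (29, 28) + (10, 19). λ = (19 - 28)/(10 - 29) ≡ 34/24 mod 43. 24⁻¹ ≡ 9 (mod 43) since 24·9 = 216 ≡ 1, so λ ≡ 5.
  x = λ² - 29 - 10 = 25 - 39 ≡ 29; y = λ·(29 - 29) - 28 ≡ 15. → (29, 15)
double: tangent at (29, 15): λ = (3·29² + 36)/(2·15) ≡ 22/30. 30⁻¹ ≡ 33 (mod 43) since 30·33 = 990 ≡ 1, so λ ≡ 22·33 ≡ 38.
  x = λ² - 29 - 29 = 1444 - 58 ≡ 10; y = λ·(29 - 10) - 15 ≡ 19. → (10, 19)
double: tangent at (10, 19): λ = (3·10² + 36)/(2·19) ≡ 35/38. 38⁻¹ ≡ 17 (mod 43), so λ ≡ 35·17 ≡ 36.
  x = λ² - 10 - 10 = 1296 - 20 ≡ 29; y = λ·(10 - 29) - 19 ≡ 28. → (29, 28)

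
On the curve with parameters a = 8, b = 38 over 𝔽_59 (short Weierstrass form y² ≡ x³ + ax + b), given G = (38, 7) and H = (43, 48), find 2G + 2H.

First 2G:
Repeated addition: build up to 2G.
2G: tangent at (38, 7): λ = (3·38² + 8)/(2·7) ≡ 33/14. 14⁻¹ ≡ 38 (mod 59), so λ ≡ 33·38 ≡ 15.
  x = λ² - 38 - 38 = 225 - 76 ≡ 31; y = λ·(38 - 31) - 7 ≡ 39. → (31, 39)
2G = (31, 39).
Next 2H:
Repeated addition: build up to 2H.
2H: tangent at (43, 48): λ = (3·43² + 8)/(2·48) ≡ 9/37. 37⁻¹ ≡ 8 (mod 59) since 37·8 = 296 ≡ 1, so λ ≡ 9·8 ≡ 13.
  x = λ² - 43 - 43 = 169 - 86 ≡ 24; y = λ·(43 - 24) - 48 ≡ 22. → (24, 22)
2H = (24, 22).
Finally 2G + 2H:
(31, 39) + (24, 22). λ = (22 - 39)/(24 - 31) ≡ 42/52 mod 59. 52⁻¹ ≡ 42 (mod 59), so λ ≡ 53.
  x = λ² - 31 - 24 = 2809 - 55 ≡ 40; y = λ·(31 - 40) - 39 ≡ 15. → (40, 15)

(40, 15)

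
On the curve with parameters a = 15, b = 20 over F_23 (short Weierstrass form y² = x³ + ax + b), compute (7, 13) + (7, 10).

O

The two points share x = 7 and their y-coordinates satisfy 13 + 10 ≡ 0 (mod 23), so they are inverses. Their sum is O.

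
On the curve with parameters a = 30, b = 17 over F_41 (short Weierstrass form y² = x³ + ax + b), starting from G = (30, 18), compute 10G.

(13, 29)

Repeated addition: build up to 10G.
2G: tangent at (30, 18): λ = (3·30² + 30)/(2·18) ≡ 24/36. 36⁻¹ ≡ 8 (mod 41), so λ ≡ 24·8 ≡ 28.
  x = λ² - 30 - 30 = 784 - 60 ≡ 27; y = λ·(30 - 27) - 18 ≡ 25. → (27, 25)
3G: (27, 25) + (30, 18). λ = (18 - 25)/(30 - 27) ≡ 34/3 mod 41. 3⁻¹ ≡ 14 (mod 41), so λ ≡ 25.
  x = λ² - 27 - 30 = 625 - 57 ≡ 35; y = λ·(27 - 35) - 25 ≡ 21. → (35, 21)
4G: (35, 21) + (30, 18). λ = (18 - 21)/(30 - 35) ≡ 38/36 mod 41. 36⁻¹ ≡ 8 (mod 41) since 36·8 = 288 ≡ 1, so λ ≡ 17.
  x = λ² - 35 - 30 = 289 - 65 ≡ 19; y = λ·(35 - 19) - 21 ≡ 5. → (19, 5)
5G: (19, 5) + (30, 18). λ = (18 - 5)/(30 - 19) ≡ 13/11 mod 41. 11⁻¹ ≡ 15 (mod 41), so λ ≡ 31.
  x = λ² - 19 - 30 = 961 - 49 ≡ 10; y = λ·(19 - 10) - 5 ≡ 28. → (10, 28)
6G: (10, 28) + (30, 18). λ = (18 - 28)/(30 - 10) ≡ 31/20 mod 41. 20⁻¹ ≡ 39 (mod 41) since 20·39 = 780 ≡ 1, so λ ≡ 20.
  x = λ² - 10 - 30 = 400 - 40 ≡ 32; y = λ·(10 - 32) - 28 ≡ 24. → (32, 24)
7G: (32, 24) + (30, 18). λ = (18 - 24)/(30 - 32) ≡ 35/39 mod 41. 39⁻¹ ≡ 20 (mod 41), so λ ≡ 3.
  x = λ² - 32 - 30 = 9 - 62 ≡ 29; y = λ·(32 - 29) - 24 ≡ 26. → (29, 26)
8G: (29, 26) + (30, 18). λ = (18 - 26)/(30 - 29) ≡ 33/1 mod 41. 1⁻¹ ≡ 1 (mod 41), so λ ≡ 33.
  x = λ² - 29 - 30 = 1089 - 59 ≡ 5; y = λ·(29 - 5) - 26 ≡ 28. → (5, 28)
9G: (5, 28) + (30, 18). λ = (18 - 28)/(30 - 5) ≡ 31/25 mod 41. 25⁻¹ ≡ 23 (mod 41), so λ ≡ 16.
  x = λ² - 5 - 30 = 256 - 35 ≡ 16; y = λ·(5 - 16) - 28 ≡ 1. → (16, 1)
10G: (16, 1) + (30, 18). λ = (18 - 1)/(30 - 16) ≡ 17/14 mod 41. 14⁻¹ ≡ 3 (mod 41), so λ ≡ 10.
  x = λ² - 16 - 30 = 100 - 46 ≡ 13; y = λ·(16 - 13) - 1 ≡ 29. → (13, 29)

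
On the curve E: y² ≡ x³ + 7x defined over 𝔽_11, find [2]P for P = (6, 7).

tangent at (6, 7): λ = (3·6² + 7)/(2·7) ≡ 5/3. 3⁻¹ ≡ 4 (mod 11) since 3·4 = 12 ≡ 1, so λ ≡ 5·4 ≡ 9.
  x = λ² - 6 - 6 = 81 - 12 ≡ 3; y = λ·(6 - 3) - 7 ≡ 9. → (3, 9)

(3, 9)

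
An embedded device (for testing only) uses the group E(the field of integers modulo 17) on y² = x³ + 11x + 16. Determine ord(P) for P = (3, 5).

2P: tangent at (3, 5): λ = (3·3² + 11)/(2·5) ≡ 4/10. 10⁻¹ ≡ 12 (mod 17) since 10·12 = 120 ≡ 1, so λ ≡ 4·12 ≡ 14.
  x = λ² - 3 - 3 = 196 - 6 ≡ 3; y = λ·(3 - 3) - 5 ≡ 12. → (3, 12)
3P: (3, 12) + (3, 5): same x and y₁ ≡ -y₂, so the sum is the point at infinity.
3P = the point at infinity, so the order is 3.

3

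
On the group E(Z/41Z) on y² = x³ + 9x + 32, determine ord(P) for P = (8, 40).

2P: tangent at (8, 40): λ = (3·8² + 9)/(2·40) ≡ 37/39. 39⁻¹ ≡ 20 (mod 41), so λ ≡ 37·20 ≡ 2.
  x = λ² - 8 - 8 = 4 - 16 ≡ 29; y = λ·(8 - 29) - 40 ≡ 0. → (29, 0)
3P: (29, 0) + (8, 40). λ = (40 - 0)/(8 - 29) ≡ 40/20 mod 41. 20⁻¹ ≡ 39 (mod 41), so λ ≡ 2.
  x = λ² - 29 - 8 = 4 - 37 ≡ 8; y = λ·(29 - 8) - 0 ≡ 1. → (8, 1)
4P: (8, 1) + (8, 40): same x and y₁ ≡ -y₂, so the sum is O.
4P = O, so the order is 4.

4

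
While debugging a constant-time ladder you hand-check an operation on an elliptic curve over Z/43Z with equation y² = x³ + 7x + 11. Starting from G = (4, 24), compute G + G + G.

Repeated addition: build up to 3G.
2G: tangent at (4, 24): λ = (3·4² + 7)/(2·24) ≡ 12/5. 5⁻¹ ≡ 26 (mod 43) since 5·26 = 130 ≡ 1, so λ ≡ 12·26 ≡ 11.
  x = λ² - 4 - 4 = 121 - 8 ≡ 27; y = λ·(4 - 27) - 24 ≡ 24. → (27, 24)
3G: (27, 24) + (4, 24). λ = (24 - 24)/(4 - 27) ≡ 0/20 mod 43. 20⁻¹ ≡ 28 (mod 43) since 20·28 = 560 ≡ 1, so λ ≡ 0.
  x = λ² - 27 - 4 = 0 - 31 ≡ 12; y = λ·(27 - 12) - 24 ≡ 19. → (12, 19)

(12, 19)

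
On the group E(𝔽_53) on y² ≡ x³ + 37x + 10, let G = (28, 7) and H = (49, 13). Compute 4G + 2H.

O

First 4G:
Repeated addition: build up to 4G.
2G: tangent at (28, 7): λ = (3·28² + 37)/(2·7) ≡ 4/14. 14⁻¹ ≡ 19 (mod 53), so λ ≡ 4·19 ≡ 23.
  x = λ² - 28 - 28 = 529 - 56 ≡ 49; y = λ·(28 - 49) - 7 ≡ 40. → (49, 40)
3G: (49, 40) + (28, 7). λ = (7 - 40)/(28 - 49) ≡ 20/32 mod 53. 32⁻¹ ≡ 5 (mod 53), so λ ≡ 47.
  x = λ² - 49 - 28 = 2209 - 77 ≡ 12; y = λ·(49 - 12) - 40 ≡ 3. → (12, 3)
4G: (12, 3) + (28, 7). λ = (7 - 3)/(28 - 12) ≡ 4/16 mod 53. 16⁻¹ ≡ 10 (mod 53) since 16·10 = 160 ≡ 1, so λ ≡ 40.
  x = λ² - 12 - 28 = 1600 - 40 ≡ 23; y = λ·(12 - 23) - 3 ≡ 34. → (23, 34)
4G = (23, 34).
Next 2H:
Repeated addition: build up to 2H.
2H: tangent at (49, 13): λ = (3·49² + 37)/(2·13) ≡ 32/26. 26⁻¹ ≡ 51 (mod 53), so λ ≡ 32·51 ≡ 42.
  x = λ² - 49 - 49 = 1764 - 98 ≡ 23; y = λ·(49 - 23) - 13 ≡ 19. → (23, 19)
2H = (23, 19).
Finally 4G + 2H:
(23, 34) + (23, 19): same x and y₁ ≡ -y₂, so the sum is O.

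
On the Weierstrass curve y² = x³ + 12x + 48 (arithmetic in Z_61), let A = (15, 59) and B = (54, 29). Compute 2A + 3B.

(29, 43)

First 2A:
Repeated addition: build up to 2A.
2A: tangent at (15, 59): λ = (3·15² + 12)/(2·59) ≡ 16/57. 57⁻¹ ≡ 15 (mod 61) since 57·15 = 855 ≡ 1, so λ ≡ 16·15 ≡ 57.
  x = λ² - 15 - 15 = 3249 - 30 ≡ 47; y = λ·(15 - 47) - 59 ≡ 8. → (47, 8)
2A = (47, 8).
Next 3B:
Repeated addition: build up to 3B.
2B: tangent at (54, 29): λ = (3·54² + 12)/(2·29) ≡ 37/58. 58⁻¹ ≡ 20 (mod 61), so λ ≡ 37·20 ≡ 8.
  x = λ² - 54 - 54 = 64 - 108 ≡ 17; y = λ·(54 - 17) - 29 ≡ 23. → (17, 23)
3B: (17, 23) + (54, 29). λ = (29 - 23)/(54 - 17) ≡ 6/37 mod 61. 37⁻¹ ≡ 33 (mod 61) since 37·33 = 1221 ≡ 1, so λ ≡ 15.
  x = λ² - 17 - 54 = 225 - 71 ≡ 32; y = λ·(17 - 32) - 23 ≡ 57. → (32, 57)
3B = (32, 57).
Finally 2A + 3B:
(47, 8) + (32, 57). λ = (57 - 8)/(32 - 47) ≡ 49/46 mod 61. 46⁻¹ ≡ 4 (mod 61), so λ ≡ 13.
  x = λ² - 47 - 32 = 169 - 79 ≡ 29; y = λ·(47 - 29) - 8 ≡ 43. → (29, 43)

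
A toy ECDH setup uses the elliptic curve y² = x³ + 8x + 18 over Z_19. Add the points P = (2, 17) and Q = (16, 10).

(6, 4)

(2, 17) + (16, 10). λ = (10 - 17)/(16 - 2) ≡ 12/14 mod 19. 14⁻¹ ≡ 15 (mod 19) since 14·15 = 210 ≡ 1, so λ ≡ 9.
  x = λ² - 2 - 16 = 81 - 18 ≡ 6; y = λ·(2 - 6) - 17 ≡ 4. → (6, 4)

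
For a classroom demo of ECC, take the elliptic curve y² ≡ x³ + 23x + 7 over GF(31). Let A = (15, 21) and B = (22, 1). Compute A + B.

(30, 13)

(15, 21) + (22, 1). λ = (1 - 21)/(22 - 15) ≡ 11/7 mod 31. 7⁻¹ ≡ 9 (mod 31), so λ ≡ 6.
  x = λ² - 15 - 22 = 36 - 37 ≡ 30; y = λ·(15 - 30) - 21 ≡ 13. → (30, 13)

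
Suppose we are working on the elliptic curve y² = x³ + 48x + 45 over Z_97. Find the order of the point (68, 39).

2P: tangent at (68, 39): λ = (3·68² + 48)/(2·39) ≡ 49/78. 78⁻¹ ≡ 51 (mod 97) since 78·51 = 3978 ≡ 1, so λ ≡ 49·51 ≡ 74.
  x = λ² - 68 - 68 = 5476 - 136 ≡ 5; y = λ·(68 - 5) - 39 ≡ 64. → (5, 64)
3P: (5, 64) + (68, 39). λ = (39 - 64)/(68 - 5) ≡ 72/63 mod 97. 63⁻¹ ≡ 77 (mod 97), so λ ≡ 15.
  x = λ² - 5 - 68 = 225 - 73 ≡ 55; y = λ·(5 - 55) - 64 ≡ 59. → (55, 59)
4P: (55, 59) + (68, 39). λ = (39 - 59)/(68 - 55) ≡ 77/13 mod 97. 13⁻¹ ≡ 15 (mod 97) since 13·15 = 195 ≡ 1, so λ ≡ 88.
  x = λ² - 55 - 68 = 7744 - 123 ≡ 55; y = λ·(55 - 55) - 59 ≡ 38. → (55, 38)
5P: (55, 38) + (68, 39). λ = (39 - 38)/(68 - 55) ≡ 1/13 mod 97. 13⁻¹ ≡ 15 (mod 97), so λ ≡ 15.
  x = λ² - 55 - 68 = 225 - 123 ≡ 5; y = λ·(55 - 5) - 38 ≡ 33. → (5, 33)
6P: (5, 33) + (68, 39). λ = (39 - 33)/(68 - 5) ≡ 6/63 mod 97. 63⁻¹ ≡ 77 (mod 97) since 63·77 = 4851 ≡ 1, so λ ≡ 74.
  x = λ² - 5 - 68 = 5476 - 73 ≡ 68; y = λ·(5 - 68) - 33 ≡ 58. → (68, 58)
7P: (68, 58) + (68, 39): same x and y₁ ≡ -y₂, so the sum is 𝒪.
7P = 𝒪, so the order is 7.

7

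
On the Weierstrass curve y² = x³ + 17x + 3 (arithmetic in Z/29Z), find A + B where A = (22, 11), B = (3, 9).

(22, 11) + (3, 9). λ = (9 - 11)/(3 - 22) ≡ 27/10 mod 29. 10⁻¹ ≡ 3 (mod 29), so λ ≡ 23.
  x = λ² - 22 - 3 = 529 - 25 ≡ 11; y = λ·(22 - 11) - 11 ≡ 10. → (11, 10)

(11, 10)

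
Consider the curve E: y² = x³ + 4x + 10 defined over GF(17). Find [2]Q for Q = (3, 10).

(12, 16)

tangent at (3, 10): λ = (3·3² + 4)/(2·10) ≡ 14/3. 3⁻¹ ≡ 6 (mod 17), so λ ≡ 14·6 ≡ 16.
  x = λ² - 3 - 3 = 256 - 6 ≡ 12; y = λ·(3 - 12) - 10 ≡ 16. → (12, 16)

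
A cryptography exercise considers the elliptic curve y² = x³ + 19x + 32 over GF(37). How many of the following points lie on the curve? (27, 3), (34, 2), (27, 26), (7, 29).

1

(27, 3): 3² ≡ 9, rhs ≡ 26 → off.
(34, 2): 2² ≡ 4, rhs ≡ 22 → off.
(27, 26): 26² ≡ 10, rhs ≡ 26 → off.
(7, 29): 29² ≡ 27, rhs ≡ 27 → on.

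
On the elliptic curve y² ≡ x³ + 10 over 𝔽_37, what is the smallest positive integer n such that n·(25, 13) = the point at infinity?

2P: tangent at (25, 13): λ = (3·25² + 0)/(2·13) ≡ 25/26. 26⁻¹ ≡ 10 (mod 37) since 26·10 = 260 ≡ 1, so λ ≡ 25·10 ≡ 28.
  x = λ² - 25 - 25 = 784 - 50 ≡ 31; y = λ·(25 - 31) - 13 ≡ 4. → (31, 4)
3P: (31, 4) + (25, 13). λ = (13 - 4)/(25 - 31) ≡ 9/31 mod 37. 31⁻¹ ≡ 6 (mod 37), so λ ≡ 17.
  x = λ² - 31 - 25 = 289 - 56 ≡ 11; y = λ·(31 - 11) - 4 ≡ 3. → (11, 3)
4P: (11, 3) + (25, 13). λ = (13 - 3)/(25 - 11) ≡ 10/14 mod 37. 14⁻¹ ≡ 8 (mod 37), so λ ≡ 6.
  x = λ² - 11 - 25 = 36 - 36 ≡ 0; y = λ·(11 - 0) - 3 ≡ 26. → (0, 26)
5P: (0, 26) + (25, 13). λ = (13 - 26)/(25 - 0) ≡ 24/25 mod 37. 25⁻¹ ≡ 3 (mod 37) since 25·3 = 75 ≡ 1, so λ ≡ 35.
  x = λ² - 0 - 25 = 1225 - 25 ≡ 16; y = λ·(0 - 16) - 26 ≡ 6. → (16, 6)
6P: (16, 6) + (25, 13). λ = (13 - 6)/(25 - 16) ≡ 7/9 mod 37. 9⁻¹ ≡ 33 (mod 37), so λ ≡ 9.
  x = λ² - 16 - 25 = 81 - 41 ≡ 3; y = λ·(16 - 3) - 6 ≡ 0. → (3, 0)
7P: (3, 0) + (25, 13). λ = (13 - 0)/(25 - 3) ≡ 13/22 mod 37. 22⁻¹ ≡ 32 (mod 37) since 22·32 = 704 ≡ 1, so λ ≡ 9.
  x = λ² - 3 - 25 = 81 - 28 ≡ 16; y = λ·(3 - 16) - 0 ≡ 31. → (16, 31)
8P: (16, 31) + (25, 13). λ = (13 - 31)/(25 - 16) ≡ 19/9 mod 37. 9⁻¹ ≡ 33 (mod 37), so λ ≡ 35.
  x = λ² - 16 - 25 = 1225 - 41 ≡ 0; y = λ·(16 - 0) - 31 ≡ 11. → (0, 11)
9P: (0, 11) + (25, 13). λ = (13 - 11)/(25 - 0) ≡ 2/25 mod 37. 25⁻¹ ≡ 3 (mod 37) since 25·3 = 75 ≡ 1, so λ ≡ 6.
  x = λ² - 0 - 25 = 36 - 25 ≡ 11; y = λ·(0 - 11) - 11 ≡ 34. → (11, 34)
10P: (11, 34) + (25, 13). λ = (13 - 34)/(25 - 11) ≡ 16/14 mod 37. 14⁻¹ ≡ 8 (mod 37) since 14·8 = 112 ≡ 1, so λ ≡ 17.
  x = λ² - 11 - 25 = 289 - 36 ≡ 31; y = λ·(11 - 31) - 34 ≡ 33. → (31, 33)
11P: (31, 33) + (25, 13). λ = (13 - 33)/(25 - 31) ≡ 17/31 mod 37. 31⁻¹ ≡ 6 (mod 37), so λ ≡ 28.
  x = λ² - 31 - 25 = 784 - 56 ≡ 25; y = λ·(31 - 25) - 33 ≡ 24. → (25, 24)
12P: (25, 24) + (25, 13): same x and y₁ ≡ -y₂, so the sum is the point at infinity.
12P = the point at infinity, so the order is 12.

12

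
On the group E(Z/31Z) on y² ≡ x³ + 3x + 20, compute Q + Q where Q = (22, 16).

tangent at (22, 16): λ = (3·22² + 3)/(2·16) ≡ 29/1. 1⁻¹ ≡ 1 (mod 31), so λ ≡ 29·1 ≡ 29.
  x = λ² - 22 - 22 = 841 - 44 ≡ 22; y = λ·(22 - 22) - 16 ≡ 15. → (22, 15)

(22, 15)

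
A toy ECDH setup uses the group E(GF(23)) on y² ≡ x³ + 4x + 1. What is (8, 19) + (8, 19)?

(15, 3)

tangent at (8, 19): λ = (3·8² + 4)/(2·19) ≡ 12/15. 15⁻¹ ≡ 20 (mod 23) since 15·20 = 300 ≡ 1, so λ ≡ 12·20 ≡ 10.
  x = λ² - 8 - 8 = 100 - 16 ≡ 15; y = λ·(8 - 15) - 19 ≡ 3. → (15, 3)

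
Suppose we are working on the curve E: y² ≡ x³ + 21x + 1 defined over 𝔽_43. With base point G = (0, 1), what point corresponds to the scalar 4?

Double-and-add on 4 = (100)₂. Start with G = (0, 1) for the leading 1-bit.
double: tangent at (0, 1): λ = (3·0² + 21)/(2·1) ≡ 21/2. 2⁻¹ ≡ 22 (mod 43), so λ ≡ 21·22 ≡ 32.
  x = λ² - 0 - 0 = 1024 - 0 ≡ 35; y = λ·(0 - 35) - 1 ≡ 40. → (35, 40)
double: tangent at (35, 40): λ = (3·35² + 21)/(2·40) ≡ 41/37. 37⁻¹ ≡ 7 (mod 43) since 37·7 = 259 ≡ 1, so λ ≡ 41·7 ≡ 29.
  x = λ² - 35 - 35 = 841 - 70 ≡ 40; y = λ·(35 - 40) - 40 ≡ 30. → (40, 30)

(40, 30)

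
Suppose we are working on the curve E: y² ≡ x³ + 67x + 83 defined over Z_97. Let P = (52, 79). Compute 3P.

(28, 90)

Repeated addition: build up to 3P.
2P: tangent at (52, 79): λ = (3·52² + 67)/(2·79) ≡ 31/61. 61⁻¹ ≡ 35 (mod 97) since 61·35 = 2135 ≡ 1, so λ ≡ 31·35 ≡ 18.
  x = λ² - 52 - 52 = 324 - 104 ≡ 26; y = λ·(52 - 26) - 79 ≡ 1. → (26, 1)
3P: (26, 1) + (52, 79). λ = (79 - 1)/(52 - 26) ≡ 78/26 mod 97. 26⁻¹ ≡ 56 (mod 97), so λ ≡ 3.
  x = λ² - 26 - 52 = 9 - 78 ≡ 28; y = λ·(26 - 28) - 1 ≡ 90. → (28, 90)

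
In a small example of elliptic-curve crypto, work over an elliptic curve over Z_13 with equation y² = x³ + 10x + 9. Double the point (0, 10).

tangent at (0, 10): λ = (3·0² + 10)/(2·10) ≡ 10/7. 7⁻¹ ≡ 2 (mod 13) since 7·2 = 14 ≡ 1, so λ ≡ 10·2 ≡ 7.
  x = λ² - 0 - 0 = 49 - 0 ≡ 10; y = λ·(0 - 10) - 10 ≡ 11. → (10, 11)

(10, 11)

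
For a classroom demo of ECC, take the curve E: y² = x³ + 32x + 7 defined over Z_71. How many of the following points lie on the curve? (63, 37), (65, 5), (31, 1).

2

(63, 37): 37² ≡ 20, rhs ≡ 20 → on.
(65, 5): 5² ≡ 25, rhs ≡ 25 → on.
(31, 1): 1² ≡ 1, rhs ≡ 47 → off.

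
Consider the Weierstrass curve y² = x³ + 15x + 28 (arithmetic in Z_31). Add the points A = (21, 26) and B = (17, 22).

(25, 1)

(21, 26) + (17, 22). λ = (22 - 26)/(17 - 21) ≡ 27/27 mod 31. 27⁻¹ ≡ 23 (mod 31) since 27·23 = 621 ≡ 1, so λ ≡ 1.
  x = λ² - 21 - 17 = 1 - 38 ≡ 25; y = λ·(21 - 25) - 26 ≡ 1. → (25, 1)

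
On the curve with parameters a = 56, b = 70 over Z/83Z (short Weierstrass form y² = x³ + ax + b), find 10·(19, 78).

(75, 43)

Write G = (19, 78).
Double-and-add on 10 = (1010)₂. Start with G = (19, 78) for the leading 1-bit.
double: tangent at (19, 78): λ = (3·19² + 56)/(2·78) ≡ 60/73. 73⁻¹ ≡ 58 (mod 83), so λ ≡ 60·58 ≡ 77.
  x = λ² - 19 - 19 = 5929 - 38 ≡ 81; y = λ·(19 - 81) - 78 ≡ 45. → (81, 45)
double: tangent at (81, 45): λ = (3·81² + 56)/(2·45) ≡ 68/7. 7⁻¹ ≡ 12 (mod 83), so λ ≡ 68·12 ≡ 69.
  x = λ² - 81 - 81 = 4761 - 162 ≡ 34; y = λ·(81 - 34) - 45 ≡ 44. → (34, 44)
add G: (34, 44) + (19, 78). λ = (78 - 44)/(19 - 34) ≡ 34/68 mod 83. 68⁻¹ ≡ 11 (mod 83), so λ ≡ 42.
  x = λ² - 34 - 19 = 1764 - 53 ≡ 51; y = λ·(34 - 51) - 44 ≡ 72. → (51, 72)
double: tangent at (51, 72): λ = (3·51² + 56)/(2·72) ≡ 57/61. 61⁻¹ ≡ 49 (mod 83) since 61·49 = 2989 ≡ 1, so λ ≡ 57·49 ≡ 54.
  x = λ² - 51 - 51 = 2916 - 102 ≡ 75; y = λ·(51 - 75) - 72 ≡ 43. → (75, 43)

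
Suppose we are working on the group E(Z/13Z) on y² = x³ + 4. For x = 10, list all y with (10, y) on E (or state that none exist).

4, 9

x³ + 0x + 4 = 1004 ≡ 3 (mod 13).
Square roots of 3 mod 13: 4 and 9 (since 4² = 16 ≡ 3).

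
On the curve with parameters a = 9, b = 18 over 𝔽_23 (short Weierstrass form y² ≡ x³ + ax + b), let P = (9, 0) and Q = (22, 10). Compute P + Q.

(9, 0) + (22, 10). λ = (10 - 0)/(22 - 9) ≡ 10/13 mod 23. 13⁻¹ ≡ 16 (mod 23) since 13·16 = 208 ≡ 1, so λ ≡ 22.
  x = λ² - 9 - 22 = 484 - 31 ≡ 16; y = λ·(9 - 16) - 0 ≡ 7. → (16, 7)

(16, 7)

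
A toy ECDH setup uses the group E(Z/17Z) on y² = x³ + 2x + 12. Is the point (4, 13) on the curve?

y² = 13² ≡ 16; x³ + 2x + 12 = 84 ≡ 16 (mod 17). 16 = 16.

yes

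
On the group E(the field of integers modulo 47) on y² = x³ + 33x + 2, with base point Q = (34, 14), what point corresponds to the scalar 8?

Double-and-add on 8 = (1000)₂. Start with Q = (34, 14) for the leading 1-bit.
double: tangent at (34, 14): λ = (3·34² + 33)/(2·14) ≡ 23/28. 28⁻¹ ≡ 42 (mod 47), so λ ≡ 23·42 ≡ 26.
  x = λ² - 34 - 34 = 676 - 68 ≡ 44; y = λ·(34 - 44) - 14 ≡ 8. → (44, 8)
double: tangent at (44, 8): λ = (3·44² + 33)/(2·8) ≡ 13/16. 16⁻¹ ≡ 3 (mod 47) since 16·3 = 48 ≡ 1, so λ ≡ 13·3 ≡ 39.
  x = λ² - 44 - 44 = 1521 - 88 ≡ 23; y = λ·(44 - 23) - 8 ≡ 12. → (23, 12)
double: tangent at (23, 12): λ = (3·23² + 33)/(2·12) ≡ 22/24. 24⁻¹ ≡ 2 (mod 47), so λ ≡ 22·2 ≡ 44.
  x = λ² - 23 - 23 = 1936 - 46 ≡ 10; y = λ·(23 - 10) - 12 ≡ 43. → (10, 43)

(10, 43)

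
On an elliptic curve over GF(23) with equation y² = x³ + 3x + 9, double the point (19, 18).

(14, 14)

tangent at (19, 18): λ = (3·19² + 3)/(2·18) ≡ 5/13. 13⁻¹ ≡ 16 (mod 23), so λ ≡ 5·16 ≡ 11.
  x = λ² - 19 - 19 = 121 - 38 ≡ 14; y = λ·(19 - 14) - 18 ≡ 14. → (14, 14)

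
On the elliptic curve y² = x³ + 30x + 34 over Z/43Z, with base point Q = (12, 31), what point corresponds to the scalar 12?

(29, 3)

Repeated addition: build up to 12Q.
2Q: tangent at (12, 31): λ = (3·12² + 30)/(2·31) ≡ 32/19. 19⁻¹ ≡ 34 (mod 43) since 19·34 = 646 ≡ 1, so λ ≡ 32·34 ≡ 13.
  x = λ² - 12 - 12 = 169 - 24 ≡ 16; y = λ·(12 - 16) - 31 ≡ 3. → (16, 3)
3Q: (16, 3) + (12, 31). λ = (31 - 3)/(12 - 16) ≡ 28/39 mod 43. 39⁻¹ ≡ 32 (mod 43) since 39·32 = 1248 ≡ 1, so λ ≡ 36.
  x = λ² - 16 - 12 = 1296 - 28 ≡ 21; y = λ·(16 - 21) - 3 ≡ 32. → (21, 32)
4Q: (21, 32) + (12, 31). λ = (31 - 32)/(12 - 21) ≡ 42/34 mod 43. 34⁻¹ ≡ 19 (mod 43), so λ ≡ 24.
  x = λ² - 21 - 12 = 576 - 33 ≡ 27; y = λ·(21 - 27) - 32 ≡ 39. → (27, 39)
5Q: (27, 39) + (12, 31). λ = (31 - 39)/(12 - 27) ≡ 35/28 mod 43. 28⁻¹ ≡ 20 (mod 43) since 28·20 = 560 ≡ 1, so λ ≡ 12.
  x = λ² - 27 - 12 = 144 - 39 ≡ 19; y = λ·(27 - 19) - 39 ≡ 14. → (19, 14)
6Q: (19, 14) + (12, 31). λ = (31 - 14)/(12 - 19) ≡ 17/36 mod 43. 36⁻¹ ≡ 6 (mod 43) since 36·6 = 216 ≡ 1, so λ ≡ 16.
  x = λ² - 19 - 12 = 256 - 31 ≡ 10; y = λ·(19 - 10) - 14 ≡ 1. → (10, 1)
7Q: (10, 1) + (12, 31). λ = (31 - 1)/(12 - 10) ≡ 30/2 mod 43. 2⁻¹ ≡ 22 (mod 43), so λ ≡ 15.
  x = λ² - 10 - 12 = 225 - 22 ≡ 31; y = λ·(10 - 31) - 1 ≡ 28. → (31, 28)
8Q: (31, 28) + (12, 31). λ = (31 - 28)/(12 - 31) ≡ 3/24 mod 43. 24⁻¹ ≡ 9 (mod 43), so λ ≡ 27.
  x = λ² - 31 - 12 = 729 - 43 ≡ 41; y = λ·(31 - 41) - 28 ≡ 3. → (41, 3)
9Q: (41, 3) + (12, 31). λ = (31 - 3)/(12 - 41) ≡ 28/14 mod 43. 14⁻¹ ≡ 40 (mod 43) since 14·40 = 560 ≡ 1, so λ ≡ 2.
  x = λ² - 41 - 12 = 4 - 53 ≡ 37; y = λ·(41 - 37) - 3 ≡ 5. → (37, 5)
10Q: (37, 5) + (12, 31). λ = (31 - 5)/(12 - 37) ≡ 26/18 mod 43. 18⁻¹ ≡ 12 (mod 43), so λ ≡ 11.
  x = λ² - 37 - 12 = 121 - 49 ≡ 29; y = λ·(37 - 29) - 5 ≡ 40. → (29, 40)
11Q: (29, 40) + (12, 31). λ = (31 - 40)/(12 - 29) ≡ 34/26 mod 43. 26⁻¹ ≡ 5 (mod 43), so λ ≡ 41.
  x = λ² - 29 - 12 = 1681 - 41 ≡ 6; y = λ·(29 - 6) - 40 ≡ 0. → (6, 0)
12Q: (6, 0) + (12, 31). λ = (31 - 0)/(12 - 6) ≡ 31/6 mod 43. 6⁻¹ ≡ 36 (mod 43) since 6·36 = 216 ≡ 1, so λ ≡ 41.
  x = λ² - 6 - 12 = 1681 - 18 ≡ 29; y = λ·(6 - 29) - 0 ≡ 3. → (29, 3)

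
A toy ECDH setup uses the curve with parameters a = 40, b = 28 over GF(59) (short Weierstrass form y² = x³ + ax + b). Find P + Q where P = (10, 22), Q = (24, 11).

(10, 22) + (24, 11). λ = (11 - 22)/(24 - 10) ≡ 48/14 mod 59. 14⁻¹ ≡ 38 (mod 59), so λ ≡ 54.
  x = λ² - 10 - 24 = 2916 - 34 ≡ 50; y = λ·(10 - 50) - 22 ≡ 1. → (50, 1)

(50, 1)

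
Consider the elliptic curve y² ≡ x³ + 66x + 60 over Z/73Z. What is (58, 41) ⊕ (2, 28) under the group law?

(58, 41) + (2, 28). λ = (28 - 41)/(2 - 58) ≡ 60/17 mod 73. 17⁻¹ ≡ 43 (mod 73), so λ ≡ 25.
  x = λ² - 58 - 2 = 625 - 60 ≡ 54; y = λ·(58 - 54) - 41 ≡ 59. → (54, 59)

(54, 59)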